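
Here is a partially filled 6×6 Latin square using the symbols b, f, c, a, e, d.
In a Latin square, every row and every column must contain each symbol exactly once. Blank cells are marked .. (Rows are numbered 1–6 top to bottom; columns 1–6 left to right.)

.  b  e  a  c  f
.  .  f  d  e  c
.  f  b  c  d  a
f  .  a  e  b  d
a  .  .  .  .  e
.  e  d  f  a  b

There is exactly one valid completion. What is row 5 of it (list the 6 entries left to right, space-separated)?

a d c b f e

Row 5, column 3: row 5 has {a, e} and column 3 has {b, f, a, e, d}, leaving only c.
Row 5, column 2: row 5 has {c, a, e} and column 2 has {b, f, e}, leaving only d.
Row 5, column 4: row 5 has {c, a, e, d} and column 4 has {f, c, a, e, d}, leaving only b.
Row 5, column 5: row 5 has {b, c, a, e, d} and column 5 has {b, c, a, e, d}, leaving only f.
So row 5 reads: a d c b f e.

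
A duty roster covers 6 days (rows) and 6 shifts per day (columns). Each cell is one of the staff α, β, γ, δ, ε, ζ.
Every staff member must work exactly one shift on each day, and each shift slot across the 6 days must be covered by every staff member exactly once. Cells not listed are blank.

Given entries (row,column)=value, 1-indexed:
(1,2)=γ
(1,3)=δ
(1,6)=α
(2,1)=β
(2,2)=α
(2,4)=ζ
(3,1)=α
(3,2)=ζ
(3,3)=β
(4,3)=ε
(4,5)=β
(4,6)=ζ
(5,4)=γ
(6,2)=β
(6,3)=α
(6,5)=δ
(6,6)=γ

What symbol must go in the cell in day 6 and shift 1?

ζ

Day 2, shift 3: day 2 has {α, β, ζ} and shift 3 has {α, β, δ, ε}, leaving only γ.
Day 2, shift 5: day 2 has {α, β, γ, ζ} and shift 5 has {β, δ}, leaving only ε.
Day 1, shift 5: day 1 has {α, γ, δ} and shift 5 has {β, δ, ε}, leaving only ζ.
Day 1, shift 1: day 1 has {α, γ, δ, ζ} and shift 1 has {α, β}, leaving only ε.
Day 6 already has {α, β, γ, δ} and shift 1 already has {α, β, ε}, so day 6, shift 1 must be ζ.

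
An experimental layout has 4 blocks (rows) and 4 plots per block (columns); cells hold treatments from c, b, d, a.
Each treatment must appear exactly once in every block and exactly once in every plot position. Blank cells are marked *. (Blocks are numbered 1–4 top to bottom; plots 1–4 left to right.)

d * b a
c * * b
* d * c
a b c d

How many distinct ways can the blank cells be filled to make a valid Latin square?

Block 1, plot 2: eliminating its block and plot leaves {c}.
Block 2, plot 2: eliminating its block and plot leaves {a}.
Block 2, plot 3: eliminating its block and plot leaves {d, a}.
Block 3, plot 1: eliminating its block and plot leaves {b}.
Block 3, plot 3: eliminating its block and plot leaves {a}.
Only one assignment across all blanks avoids any block or plot repeat, giving 1 completion.

1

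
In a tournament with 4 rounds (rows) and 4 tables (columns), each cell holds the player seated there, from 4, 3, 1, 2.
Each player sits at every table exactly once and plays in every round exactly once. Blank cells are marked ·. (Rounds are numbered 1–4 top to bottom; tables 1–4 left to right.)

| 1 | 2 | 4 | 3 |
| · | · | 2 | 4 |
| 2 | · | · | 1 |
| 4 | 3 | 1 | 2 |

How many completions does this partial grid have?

1

Round 2, table 1: eliminating its round and table leaves {3}.
Round 2, table 2: eliminating its round and table leaves {1}.
Round 3, table 2: eliminating its round and table leaves {4}.
Round 3, table 3: eliminating its round and table leaves {3}.
Only one assignment across all blanks avoids any round or table repeat, giving 1 completion.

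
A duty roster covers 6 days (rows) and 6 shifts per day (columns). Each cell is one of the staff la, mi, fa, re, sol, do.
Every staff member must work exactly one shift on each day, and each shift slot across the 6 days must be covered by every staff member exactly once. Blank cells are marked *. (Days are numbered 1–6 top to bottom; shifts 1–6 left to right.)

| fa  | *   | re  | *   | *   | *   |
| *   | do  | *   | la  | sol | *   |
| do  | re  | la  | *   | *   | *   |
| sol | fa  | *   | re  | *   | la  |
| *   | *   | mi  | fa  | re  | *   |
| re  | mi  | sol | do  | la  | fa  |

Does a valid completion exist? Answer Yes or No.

Yes

No day or shift among the givens repeats a symbol, and propagating forced cells runs into no contradiction.
One valid completion exists (for instance, fa la re mi do sol / mi do fa la sol re / do re la sol fa mi / sol fa do re mi la / la sol mi fa re do / re mi sol do la fa).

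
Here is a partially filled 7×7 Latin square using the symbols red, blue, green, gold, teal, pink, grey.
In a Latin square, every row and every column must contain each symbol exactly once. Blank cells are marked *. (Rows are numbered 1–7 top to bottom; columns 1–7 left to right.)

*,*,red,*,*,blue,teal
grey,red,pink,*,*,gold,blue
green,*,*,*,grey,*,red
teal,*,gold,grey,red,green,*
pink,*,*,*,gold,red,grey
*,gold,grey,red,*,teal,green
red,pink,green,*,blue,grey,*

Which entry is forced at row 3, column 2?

Row 1, column 1: row 1 has {red, blue, teal} and column 1 has {red, green, teal, pink, grey}, leaving only gold.
Row 3, column 6: row 3 has {red, green, grey} and column 6 has {red, blue, green, gold, teal, grey}, leaving only pink.
Row 4, column 2: row 4 has {red, green, gold, teal, grey} and column 2 has {red, gold, pink}, leaving only blue.
Row 3 already has {red, green, pink, grey} and column 2 already has {red, blue, gold, pink}, so row 3, column 2 must be teal.

teal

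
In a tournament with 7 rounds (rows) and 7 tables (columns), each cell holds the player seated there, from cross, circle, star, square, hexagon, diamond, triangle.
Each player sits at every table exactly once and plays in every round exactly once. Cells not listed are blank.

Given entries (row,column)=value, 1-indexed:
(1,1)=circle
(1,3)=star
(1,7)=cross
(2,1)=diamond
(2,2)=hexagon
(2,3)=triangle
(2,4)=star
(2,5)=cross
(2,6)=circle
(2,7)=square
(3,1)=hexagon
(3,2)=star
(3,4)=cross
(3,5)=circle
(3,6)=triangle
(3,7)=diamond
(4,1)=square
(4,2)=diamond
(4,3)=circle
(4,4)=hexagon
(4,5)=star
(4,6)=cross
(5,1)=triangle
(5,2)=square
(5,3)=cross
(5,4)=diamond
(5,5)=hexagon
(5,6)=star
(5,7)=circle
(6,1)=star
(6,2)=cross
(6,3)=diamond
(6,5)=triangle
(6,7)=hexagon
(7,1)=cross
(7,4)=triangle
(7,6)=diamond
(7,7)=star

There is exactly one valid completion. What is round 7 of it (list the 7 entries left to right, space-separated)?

Round 7, table 2: round 7 has {cross, star, diamond, triangle} and table 2 has {cross, star, square, hexagon, diamond}, leaving only circle.
Round 7, table 5: round 7 has {cross, circle, star, diamond, triangle} and table 5 has {cross, circle, star, hexagon, triangle}, leaving only square.
Round 7, table 3: round 7 has {cross, circle, star, square, diamond, triangle} and table 3 has {cross, circle, star, diamond, triangle}, leaving only hexagon.
So round 7 reads: cross circle hexagon triangle square diamond star.

cross circle hexagon triangle square diamond star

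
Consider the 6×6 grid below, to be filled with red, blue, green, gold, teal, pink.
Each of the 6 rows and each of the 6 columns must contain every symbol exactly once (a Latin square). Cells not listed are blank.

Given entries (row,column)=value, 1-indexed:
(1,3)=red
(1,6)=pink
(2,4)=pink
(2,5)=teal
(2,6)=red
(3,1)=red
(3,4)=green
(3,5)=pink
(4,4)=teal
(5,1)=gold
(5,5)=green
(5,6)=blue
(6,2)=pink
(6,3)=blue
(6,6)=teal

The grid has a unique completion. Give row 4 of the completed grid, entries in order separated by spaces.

pink red gold teal blue green

Row 3, column 6: row 3 has {red, green, pink} and column 6 has {red, blue, teal, pink}, leaving only gold.
Row 4, column 6: row 4 has {teal} and column 6 has {red, blue, gold, teal, pink}, leaving only green.
Row 3, column 3: row 3 has {red, green, gold, pink} and column 3 has {red, blue}, leaving only teal.
Row 3, column 2: row 3 has {red, green, gold, teal, pink} and column 2 has {pink}, leaving only blue.
Row 5, column 3: row 5 has {blue, green, gold} and column 3 has {red, blue, teal}, leaving only pink.
Row 4, column 3: row 4 has {green, teal} and column 3 has {red, blue, teal, pink}, leaving only gold.
Row 4, column 2: row 4 has {green, gold, teal} and column 2 has {blue, pink}, leaving only red.
Row 4, column 5: row 4 has {red, green, gold, teal} and column 5 has {green, teal, pink}, leaving only blue.
Row 4, column 1: row 4 has {red, blue, green, gold, teal} and column 1 has {red, gold}, leaving only pink.
So row 4 reads: pink red gold teal blue green.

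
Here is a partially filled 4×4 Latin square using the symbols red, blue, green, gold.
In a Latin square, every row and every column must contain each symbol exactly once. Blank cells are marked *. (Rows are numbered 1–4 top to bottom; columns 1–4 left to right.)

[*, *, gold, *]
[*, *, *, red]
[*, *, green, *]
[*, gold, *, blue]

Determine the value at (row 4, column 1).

green

Row 1, column 4: row 1 has {gold} and column 4 has {red, blue}, leaving only green.
Row 2, column 3: row 2 has {red} and column 3 has {green, gold}, leaving only blue.
Row 2, column 2: row 2 has {red, blue} and column 2 has {gold}, leaving only green.
Row 2, column 1: row 2 has {red, blue, green} and column 1 has {}, leaving only gold.
Row 3, column 4: row 3 has {green} and column 4 has {red, blue, green}, leaving only gold.
Row 4, column 3: row 4 has {blue, gold} and column 3 has {blue, green, gold}, leaving only red.
Row 4 already has {red, blue, gold} and column 1 already has {gold}, so row 4, column 1 must be green.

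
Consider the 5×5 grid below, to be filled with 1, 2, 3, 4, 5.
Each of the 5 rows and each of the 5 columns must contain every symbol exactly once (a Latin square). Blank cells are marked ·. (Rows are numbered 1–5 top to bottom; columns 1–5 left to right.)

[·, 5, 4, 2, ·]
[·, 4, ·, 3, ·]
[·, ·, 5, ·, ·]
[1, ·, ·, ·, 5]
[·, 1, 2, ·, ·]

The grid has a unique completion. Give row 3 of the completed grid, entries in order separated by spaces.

2 3 5 1 4

Row 1, column 1: row 1 has {2, 4, 5} and column 1 has {1}, leaving only 3.
Row 1, column 5: row 1 has {2, 3, 4, 5} and column 5 has {5}, leaving only 1.
Row 2, column 3: row 2 has {3, 4} and column 3 has {2, 4, 5}, leaving only 1.
Row 2, column 5: row 2 has {1, 3, 4} and column 5 has {1, 5}, leaving only 2.
Row 2, column 1: row 2 has {1, 2, 3, 4} and column 1 has {1, 3}, leaving only 5.
Row 4, column 3: row 4 has {1, 5} and column 3 has {1, 2, 4, 5}, leaving only 3.
Row 4, column 2: row 4 has {1, 3, 5} and column 2 has {1, 4, 5}, leaving only 2.
Row 3, column 2: row 3 has {5} and column 2 has {1, 2, 4, 5}, leaving only 3.
Row 3, column 5: row 3 has {3, 5} and column 5 has {1, 2, 5}, leaving only 4.
Row 3, column 1: row 3 has {3, 4, 5} and column 1 has {1, 3, 5}, leaving only 2.
Row 3, column 4: row 3 has {2, 3, 4, 5} and column 4 has {2, 3}, leaving only 1.
So row 3 reads: 2 3 5 1 4.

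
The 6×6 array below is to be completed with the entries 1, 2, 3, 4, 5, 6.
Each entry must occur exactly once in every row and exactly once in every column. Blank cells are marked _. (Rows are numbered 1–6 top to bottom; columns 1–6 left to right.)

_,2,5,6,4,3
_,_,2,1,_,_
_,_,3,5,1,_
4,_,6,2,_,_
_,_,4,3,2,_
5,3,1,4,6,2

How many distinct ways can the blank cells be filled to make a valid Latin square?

Row 1, column 1: eliminating its row and column leaves {1}.
Row 2, column 1: eliminating its row and column leaves {3, 6}.
Row 2, column 2: eliminating its row and column leaves {4, 5, 6}.
Row 2, column 5: eliminating its row and column leaves {3, 5}.
Row 2, column 6: eliminating its row and column leaves {4, 5, 6}.
Row 3, column 1: eliminating its row and column leaves {2, 6}.
Row 3, column 2: eliminating its row and column leaves {4, 6}.
Row 3, column 6: eliminating its row and column leaves {4, 6}.
Row 4, column 2: eliminating its row and column leaves {1, 5}.
Row 4, column 5: eliminating its row and column leaves {3, 5}.
Row 4, column 6: eliminating its row and column leaves {1, 5}.
Row 5, column 1: eliminating its row and column leaves {1, 6}.
Row 5, column 2: eliminating its row and column leaves {1, 5, 6}.
Row 5, column 6: eliminating its row and column leaves {1, 5, 6}.
Enumerating the assignments across these blanks that avoid any row or column repeat gives 4 completions.

4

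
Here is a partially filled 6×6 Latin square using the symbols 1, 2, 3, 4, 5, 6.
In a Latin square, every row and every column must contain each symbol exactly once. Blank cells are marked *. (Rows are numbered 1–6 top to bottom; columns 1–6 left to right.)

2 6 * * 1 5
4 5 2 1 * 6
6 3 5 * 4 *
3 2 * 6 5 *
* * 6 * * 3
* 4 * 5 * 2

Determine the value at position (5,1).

5

Row 2, column 5: row 2 has {1, 2, 4, 5, 6} and column 5 has {1, 4, 5}, leaving only 3.
Row 3, column 4: row 3 has {3, 4, 5, 6} and column 4 has {1, 5, 6}, leaving only 2.
Row 3, column 6: row 3 has {2, 3, 4, 5, 6} and column 6 has {2, 3, 5, 6}, leaving only 1.
Row 4, column 6: row 4 has {2, 3, 5, 6} and column 6 has {1, 2, 3, 5, 6}, leaving only 4.
Row 4, column 3: row 4 has {2, 3, 4, 5, 6} and column 3 has {2, 5, 6}, leaving only 1.
Row 5, column 2: row 5 has {3, 6} and column 2 has {2, 3, 4, 5, 6}, leaving only 1.
Row 5 already has {1, 3, 6} and column 1 already has {2, 3, 4, 6}, so row 5, column 1 must be 5.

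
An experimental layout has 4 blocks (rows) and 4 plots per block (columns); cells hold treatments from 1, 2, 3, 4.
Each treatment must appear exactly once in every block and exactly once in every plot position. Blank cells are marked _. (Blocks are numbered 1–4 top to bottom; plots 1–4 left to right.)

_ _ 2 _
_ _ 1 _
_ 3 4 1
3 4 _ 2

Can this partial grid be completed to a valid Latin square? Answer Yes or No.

No

Block 4, plot 3: block 4 together with plot 3 already contain {1, 2, 3, 4} — every symbol — so nothing can go there. The grid has no valid completion.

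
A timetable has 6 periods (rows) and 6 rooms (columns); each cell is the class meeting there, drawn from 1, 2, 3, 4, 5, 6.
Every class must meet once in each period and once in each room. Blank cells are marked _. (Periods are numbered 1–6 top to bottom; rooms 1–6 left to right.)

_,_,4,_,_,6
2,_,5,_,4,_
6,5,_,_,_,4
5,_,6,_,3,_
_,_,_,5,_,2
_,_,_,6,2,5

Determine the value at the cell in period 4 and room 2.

Period 3, room 5: period 3 has {4, 5, 6} and room 5 has {2, 3, 4}, leaving only 1.
Period 1, room 5: period 1 has {4, 6} and room 5 has {1, 2, 3, 4}, leaving only 5.
Period 4, room 6: period 4 has {3, 5, 6} and room 6 has {2, 4, 5, 6}, leaving only 1.
Period 2, room 6: period 2 has {2, 4, 5} and room 6 has {1, 2, 4, 5, 6}, leaving only 3.
Period 2, room 4: period 2 has {2, 3, 4, 5} and room 4 has {5, 6}, leaving only 1.
Period 2, room 2: period 2 has {1, 2, 3, 4, 5} and room 2 has {5}, leaving only 6.
Period 5, room 5: period 5 has {2, 5} and room 5 has {1, 2, 3, 4, 5}, leaving only 6.
Period 4, room 2 is narrowed to {2, 4}.
If it were 4, then period 3, room 4 would be left with no valid symbol.
So period 4, room 2 must be 2.

2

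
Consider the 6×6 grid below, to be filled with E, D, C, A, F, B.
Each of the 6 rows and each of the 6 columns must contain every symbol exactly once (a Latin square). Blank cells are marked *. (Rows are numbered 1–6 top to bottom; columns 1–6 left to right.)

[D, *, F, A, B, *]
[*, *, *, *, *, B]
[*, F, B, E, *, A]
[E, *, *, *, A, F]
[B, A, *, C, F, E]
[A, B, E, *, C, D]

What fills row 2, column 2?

Row 1, column 6: row 1 has {D, A, F, B} and column 6 has {E, D, A, F, B}, leaving only C.
Row 1, column 2: row 1 has {D, C, A, F, B} and column 2 has {A, F, B}, leaving only E.
Row 3, column 1: row 3 has {E, A, F, B} and column 1 has {E, D, A, B}, leaving only C.
Row 2, column 1: row 2 has {B} and column 1 has {E, D, C, A, B}, leaving only F.
Row 2, column 4: row 2 has {F, B} and column 4 has {E, C, A}, leaving only D.
Row 2 already has {D, F, B} and column 2 already has {E, A, F, B}, so row 2, column 2 must be C.

C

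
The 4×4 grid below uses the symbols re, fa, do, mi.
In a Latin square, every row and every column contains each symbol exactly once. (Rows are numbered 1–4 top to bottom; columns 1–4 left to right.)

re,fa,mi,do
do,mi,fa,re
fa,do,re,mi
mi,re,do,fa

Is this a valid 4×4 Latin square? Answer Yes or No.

Each row is a permutation of the 4 symbols, and so is each column.

Yes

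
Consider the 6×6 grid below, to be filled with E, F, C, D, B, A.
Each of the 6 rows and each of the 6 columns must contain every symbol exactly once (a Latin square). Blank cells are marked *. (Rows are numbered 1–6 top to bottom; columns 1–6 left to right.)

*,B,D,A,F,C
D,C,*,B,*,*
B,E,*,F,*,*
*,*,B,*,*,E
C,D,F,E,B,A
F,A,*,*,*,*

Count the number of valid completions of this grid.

Row 1, column 1: eliminating its row and column leaves {E}.
Row 2, column 3: eliminating its row and column leaves {E, A}.
Row 2, column 5: eliminating its row and column leaves {E, A}.
Row 2, column 6: eliminating its row and column leaves {F}.
Row 3, column 3: eliminating its row and column leaves {C, A}.
Row 3, column 5: eliminating its row and column leaves {C, D, A}.
Row 3, column 6: eliminating its row and column leaves {D}.
Row 4, column 1: eliminating its row and column leaves {A}.
Row 4, column 2: eliminating its row and column leaves {F}.
Row 4, column 4: eliminating its row and column leaves {C, D}.
Row 4, column 5: eliminating its row and column leaves {C, D, A}.
Row 6, column 3: eliminating its row and column leaves {E, C}.
Row 6, column 4: eliminating its row and column leaves {C, D}.
Row 6, column 5: eliminating its row and column leaves {E, C, D}.
Row 6, column 6: eliminating its row and column leaves {D, B}.
Enumerating the assignments across these blanks that avoid any row or column repeat gives 3 completions.

3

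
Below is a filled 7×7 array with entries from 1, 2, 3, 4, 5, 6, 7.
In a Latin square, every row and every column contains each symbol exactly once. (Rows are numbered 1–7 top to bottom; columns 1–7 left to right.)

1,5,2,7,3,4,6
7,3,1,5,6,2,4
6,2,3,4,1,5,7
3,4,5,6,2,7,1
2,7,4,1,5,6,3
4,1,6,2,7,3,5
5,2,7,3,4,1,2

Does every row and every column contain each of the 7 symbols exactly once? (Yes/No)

No

Row 7 contains 2 twice (at columns 2 and 7), so it is not a permutation.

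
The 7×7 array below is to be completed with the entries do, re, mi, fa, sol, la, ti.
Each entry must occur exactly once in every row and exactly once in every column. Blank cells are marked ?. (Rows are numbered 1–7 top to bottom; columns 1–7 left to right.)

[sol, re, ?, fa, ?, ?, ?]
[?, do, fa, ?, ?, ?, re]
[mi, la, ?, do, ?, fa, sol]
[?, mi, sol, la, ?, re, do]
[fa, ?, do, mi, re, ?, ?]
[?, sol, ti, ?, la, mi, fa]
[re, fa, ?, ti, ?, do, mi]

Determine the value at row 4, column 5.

fa

Row 2, column 4: row 2 has {do, re, fa} and column 4 has {do, mi, fa, la, ti}, leaving only sol.
Row 3, column 3: row 3 has {do, mi, fa, sol, la} and column 3 has {do, fa, sol, ti}, leaving only re.
Row 3, column 5: row 3 has {do, re, mi, fa, sol, la} and column 5 has {re, la}, leaving only ti.
Row 4 already has {do, re, mi, sol, la} and column 5 already has {re, la, ti}, so row 4, column 5 must be fa.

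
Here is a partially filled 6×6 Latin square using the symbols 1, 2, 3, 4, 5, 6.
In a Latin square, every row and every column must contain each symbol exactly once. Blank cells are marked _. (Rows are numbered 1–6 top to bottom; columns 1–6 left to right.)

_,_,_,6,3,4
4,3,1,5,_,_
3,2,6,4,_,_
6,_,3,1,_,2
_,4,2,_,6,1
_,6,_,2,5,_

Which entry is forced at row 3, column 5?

Row 3 already has {2, 3, 4, 6} and column 5 already has {3, 5, 6}, so row 3, column 5 must be 1.

1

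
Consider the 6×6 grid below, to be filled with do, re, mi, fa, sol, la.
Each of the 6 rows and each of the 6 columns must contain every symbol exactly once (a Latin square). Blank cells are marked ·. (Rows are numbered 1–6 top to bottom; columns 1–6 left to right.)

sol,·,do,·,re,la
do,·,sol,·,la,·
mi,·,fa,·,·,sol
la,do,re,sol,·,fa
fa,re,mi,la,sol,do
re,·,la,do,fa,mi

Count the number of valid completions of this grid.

2

Row 1, column 2: eliminating its row and column leaves {mi, fa}.
Row 1, column 4: eliminating its row and column leaves {mi, fa}.
Row 2, column 2: eliminating its row and column leaves {mi, fa}.
Row 2, column 4: eliminating its row and column leaves {re, mi, fa}.
Row 2, column 6: eliminating its row and column leaves {re}.
Row 3, column 2: eliminating its row and column leaves {la}.
Row 3, column 4: eliminating its row and column leaves {re}.
Row 3, column 5: eliminating its row and column leaves {do}.
Row 4, column 5: eliminating its row and column leaves {mi}.
Row 6, column 2: eliminating its row and column leaves {sol}.
Enumerating the assignments across these blanks that avoid any row or column repeat gives 2 completions.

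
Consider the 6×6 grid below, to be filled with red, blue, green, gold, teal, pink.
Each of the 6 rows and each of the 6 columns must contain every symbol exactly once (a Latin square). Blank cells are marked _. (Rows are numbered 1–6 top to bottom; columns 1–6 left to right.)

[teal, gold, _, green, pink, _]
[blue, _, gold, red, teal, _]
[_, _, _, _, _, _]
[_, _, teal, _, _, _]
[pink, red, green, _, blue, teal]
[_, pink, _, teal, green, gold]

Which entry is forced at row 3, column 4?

Row 2, column 2: row 2 has {red, blue, gold, teal} and column 2 has {red, gold, pink}, leaving only green.
Row 2, column 6: row 2 has {red, blue, green, gold, teal} and column 6 has {gold, teal}, leaving only pink.
Row 4, column 2: row 4 has {teal} and column 2 has {red, green, gold, pink}, leaving only blue.
Row 3, column 2: row 3 has {} and column 2 has {red, blue, green, gold, pink}, leaving only teal.
Row 5, column 4: row 5 has {red, blue, green, teal, pink} and column 4 has {red, green, teal}, leaving only gold.
Row 4, column 4: row 4 has {blue, teal} and column 4 has {red, green, gold, teal}, leaving only pink.
Row 3 already has {teal} and column 4 already has {red, green, gold, teal, pink}, so row 3, column 4 must be blue.

blue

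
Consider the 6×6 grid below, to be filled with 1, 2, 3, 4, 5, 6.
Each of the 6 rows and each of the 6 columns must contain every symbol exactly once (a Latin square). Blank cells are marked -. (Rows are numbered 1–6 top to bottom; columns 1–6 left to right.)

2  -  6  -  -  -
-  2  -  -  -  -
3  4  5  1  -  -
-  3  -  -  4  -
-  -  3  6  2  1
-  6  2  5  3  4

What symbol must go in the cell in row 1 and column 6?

3

Row 3, column 5: row 3 has {1, 3, 4, 5} and column 5 has {2, 3, 4}, leaving only 6.
Row 3, column 6: row 3 has {1, 3, 4, 5, 6} and column 6 has {1, 4}, leaving only 2.
Row 4, column 3: row 4 has {3, 4} and column 3 has {2, 3, 5, 6}, leaving only 1.
Row 2, column 3: row 2 has {2} and column 3 has {1, 2, 3, 5, 6}, leaving only 4.
Row 2, column 4: row 2 has {2, 4} and column 4 has {1, 5, 6}, leaving only 3.
Row 1, column 4: row 1 has {2, 6} and column 4 has {1, 3, 5, 6}, leaving only 4.
Row 4, column 4: row 4 has {1, 3, 4} and column 4 has {1, 3, 4, 5, 6}, leaving only 2.
Row 5, column 2: row 5 has {1, 2, 3, 6} and column 2 has {2, 3, 4, 6}, leaving only 5.
Row 1, column 2: row 1 has {2, 4, 6} and column 2 has {2, 3, 4, 5, 6}, leaving only 1.
Row 1, column 5: row 1 has {1, 2, 4, 6} and column 5 has {2, 3, 4, 6}, leaving only 5.
Row 1 already has {1, 2, 4, 5, 6} and column 6 already has {1, 2, 4}, so row 1, column 6 must be 3.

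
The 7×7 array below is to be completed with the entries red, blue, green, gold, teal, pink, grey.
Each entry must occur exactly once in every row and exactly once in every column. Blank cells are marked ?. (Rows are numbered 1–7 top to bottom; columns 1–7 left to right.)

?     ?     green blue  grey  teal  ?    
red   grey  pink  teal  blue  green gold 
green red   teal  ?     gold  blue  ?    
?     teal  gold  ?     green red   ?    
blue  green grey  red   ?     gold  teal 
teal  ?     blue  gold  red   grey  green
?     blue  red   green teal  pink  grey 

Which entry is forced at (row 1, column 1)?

pink

Row 3, column 7: row 3 has {red, blue, green, gold, teal} and column 7 has {green, gold, teal, grey}, leaving only pink.
Row 1, column 7: row 1 has {blue, green, teal, grey} and column 7 has {green, gold, teal, pink, grey}, leaving only red.
Row 3, column 4: row 3 has {red, blue, green, gold, teal, pink} and column 4 has {red, blue, green, gold, teal}, leaving only grey.
Row 4, column 4: row 4 has {red, green, gold, teal} and column 4 has {red, blue, green, gold, teal, grey}, leaving only pink.
Row 4, column 1: row 4 has {red, green, gold, teal, pink} and column 1 has {red, blue, green, teal}, leaving only grey.
Row 4, column 7: row 4 has {red, green, gold, teal, pink, grey} and column 7 has {red, green, gold, teal, pink, grey}, leaving only blue.
Row 5, column 5: row 5 has {red, blue, green, gold, teal, grey} and column 5 has {red, blue, green, gold, teal, grey}, leaving only pink.
Row 6, column 2: row 6 has {red, blue, green, gold, teal, grey} and column 2 has {red, blue, green, teal, grey}, leaving only pink.
Row 1, column 2: row 1 has {red, blue, green, teal, grey} and column 2 has {red, blue, green, teal, pink, grey}, leaving only gold.
Row 1 already has {red, blue, green, gold, teal, grey} and column 1 already has {red, blue, green, teal, grey}, so row 1, column 1 must be pink.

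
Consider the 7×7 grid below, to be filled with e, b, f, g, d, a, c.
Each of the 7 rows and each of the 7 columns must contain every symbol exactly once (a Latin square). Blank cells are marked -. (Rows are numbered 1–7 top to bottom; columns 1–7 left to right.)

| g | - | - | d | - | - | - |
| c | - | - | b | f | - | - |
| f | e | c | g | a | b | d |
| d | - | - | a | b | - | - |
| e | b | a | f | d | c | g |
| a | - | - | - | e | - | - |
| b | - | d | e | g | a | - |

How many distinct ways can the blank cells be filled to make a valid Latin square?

14

Row 1, column 2: eliminating its row and column leaves {f, a, c}.
Row 1, column 3: eliminating its row and column leaves {e, b, f}.
Row 1, column 5: eliminating its row and column leaves {c}.
Row 1, column 6: eliminating its row and column leaves {e, f}.
Row 1, column 7: eliminating its row and column leaves {e, b, f, a, c}.
Row 2, column 2: eliminating its row and column leaves {g, d, a}.
Row 2, column 3: eliminating its row and column leaves {e, g}.
Row 2, column 6: eliminating its row and column leaves {e, g, d}.
Row 2, column 7: eliminating its row and column leaves {e, a}.
Row 4, column 2: eliminating its row and column leaves {f, g, c}.
Row 4, column 3: eliminating its row and column leaves {e, f, g}.
Row 4, column 6: eliminating its row and column leaves {e, f, g}.
Row 4, column 7: eliminating its row and column leaves {e, f, c}.
Row 6, column 2: eliminating its row and column leaves {f, g, d, c}.
Row 6, column 3: eliminating its row and column leaves {b, f, g}.
Row 6, column 4: eliminating its row and column leaves {c}.
Row 6, column 6: eliminating its row and column leaves {f, g, d}.
Row 6, column 7: eliminating its row and column leaves {b, f, c}.
Row 7, column 2: eliminating its row and column leaves {f, c}.
Row 7, column 7: eliminating its row and column leaves {f, c}.
Enumerating the assignments across these blanks that avoid any row or column repeat gives 14 completions.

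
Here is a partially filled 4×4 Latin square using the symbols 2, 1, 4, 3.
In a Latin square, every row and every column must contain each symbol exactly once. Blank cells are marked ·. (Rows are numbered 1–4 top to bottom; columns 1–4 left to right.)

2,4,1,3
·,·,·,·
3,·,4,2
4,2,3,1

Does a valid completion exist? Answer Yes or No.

Yes

No row or column among the givens repeats a symbol, and propagating forced cells runs into no contradiction.
One valid completion exists (for instance, 2 4 1 3 / 1 3 2 4 / 3 1 4 2 / 4 2 3 1).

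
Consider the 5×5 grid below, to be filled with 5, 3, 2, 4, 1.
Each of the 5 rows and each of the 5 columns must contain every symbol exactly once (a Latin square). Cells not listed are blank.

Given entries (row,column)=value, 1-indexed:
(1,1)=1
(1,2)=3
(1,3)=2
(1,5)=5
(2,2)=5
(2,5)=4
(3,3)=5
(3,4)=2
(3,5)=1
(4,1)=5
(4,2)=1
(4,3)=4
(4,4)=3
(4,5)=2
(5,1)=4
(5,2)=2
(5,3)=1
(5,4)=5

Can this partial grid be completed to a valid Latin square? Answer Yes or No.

No row or column among the givens repeats a symbol, and propagating forced cells runs into no contradiction.
One valid completion exists (for instance, 1 3 2 4 5 / 2 5 3 1 4 / 3 4 5 2 1 / 5 1 4 3 2 / 4 2 1 5 3).

Yes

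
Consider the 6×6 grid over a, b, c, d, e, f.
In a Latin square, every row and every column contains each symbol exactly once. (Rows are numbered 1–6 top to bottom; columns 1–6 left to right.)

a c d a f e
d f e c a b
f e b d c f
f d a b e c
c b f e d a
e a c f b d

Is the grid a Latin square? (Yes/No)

No

Row 1 contains a twice (at columns 1 and 4); row 3 is also not a permutation.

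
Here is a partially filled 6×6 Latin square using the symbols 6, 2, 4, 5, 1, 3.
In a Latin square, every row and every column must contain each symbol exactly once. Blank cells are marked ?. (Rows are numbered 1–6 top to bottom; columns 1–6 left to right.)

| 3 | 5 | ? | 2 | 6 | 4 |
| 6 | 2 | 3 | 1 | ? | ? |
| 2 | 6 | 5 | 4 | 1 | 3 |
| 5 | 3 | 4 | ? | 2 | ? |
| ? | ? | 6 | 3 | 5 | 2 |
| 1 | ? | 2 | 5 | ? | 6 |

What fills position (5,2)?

Row 1, column 3: row 1 has {6, 2, 4, 5, 3} and column 3 has {6, 2, 4, 5, 3}, leaving only 1.
Row 2, column 5: row 2 has {6, 2, 1, 3} and column 5 has {6, 2, 5, 1}, leaving only 4.
Row 2, column 6: row 2 has {6, 2, 4, 1, 3} and column 6 has {6, 2, 4, 3}, leaving only 5.
Row 4, column 4: row 4 has {2, 4, 5, 3} and column 4 has {2, 4, 5, 1, 3}, leaving only 6.
Row 4, column 6: row 4 has {6, 2, 4, 5, 3} and column 6 has {6, 2, 4, 5, 3}, leaving only 1.
Row 5, column 1: row 5 has {6, 2, 5, 3} and column 1 has {6, 2, 5, 1, 3}, leaving only 4.
Row 5 already has {6, 2, 4, 5, 3} and column 2 already has {6, 2, 5, 3}, so row 5, column 2 must be 1.

1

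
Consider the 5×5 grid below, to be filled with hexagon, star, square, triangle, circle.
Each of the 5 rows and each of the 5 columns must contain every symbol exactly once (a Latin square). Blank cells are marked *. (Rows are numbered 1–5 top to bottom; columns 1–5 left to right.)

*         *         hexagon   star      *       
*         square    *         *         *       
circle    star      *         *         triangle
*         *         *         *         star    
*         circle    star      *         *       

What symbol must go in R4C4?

Row 1, column 2: row 1 has {hexagon, star} and column 2 has {star, square, circle}, leaving only triangle.
Row 1, column 1: row 1 has {hexagon, star, triangle} and column 1 has {circle}, leaving only square.
Row 1, column 5: row 1 has {hexagon, star, square, triangle} and column 5 has {star, triangle}, leaving only circle.
Row 2, column 5: row 2 has {square} and column 5 has {star, triangle, circle}, leaving only hexagon.
Row 3, column 3: row 3 has {star, triangle, circle} and column 3 has {hexagon, star}, leaving only square.
Row 3, column 4: row 3 has {star, square, triangle, circle} and column 4 has {star}, leaving only hexagon.
Row 4, column 2: row 4 has {star} and column 2 has {star, square, triangle, circle}, leaving only hexagon.
Row 4, column 1: row 4 has {hexagon, star} and column 1 has {square, circle}, leaving only triangle.
Row 2, column 1: row 2 has {hexagon, square} and column 1 has {square, triangle, circle}, leaving only star.
Row 4, column 3: row 4 has {hexagon, star, triangle} and column 3 has {hexagon, star, square}, leaving only circle.
Row 4 already has {hexagon, star, triangle, circle} and column 4 already has {hexagon, star}, so row 4, column 4 must be square.

square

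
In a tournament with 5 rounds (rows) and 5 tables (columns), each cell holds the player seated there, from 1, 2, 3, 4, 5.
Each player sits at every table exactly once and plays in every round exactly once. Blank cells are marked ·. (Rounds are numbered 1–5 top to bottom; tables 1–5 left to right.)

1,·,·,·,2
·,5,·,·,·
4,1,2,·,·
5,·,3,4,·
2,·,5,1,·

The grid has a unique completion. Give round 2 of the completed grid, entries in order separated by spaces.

Round 2, table 1: round 2 has {5} and table 1 has {1, 2, 4, 5}, leaving only 3.
Round 2, table 4: round 2 has {3, 5} and table 4 has {1, 4}, leaving only 2.
Round 1, table 3: round 1 has {1, 2} and table 3 has {2, 3, 5}, leaving only 4.
Round 2, table 3: round 2 has {2, 3, 5} and table 3 has {2, 3, 4, 5}, leaving only 1.
Round 2, table 5: round 2 has {1, 2, 3, 5} and table 5 has {2}, leaving only 4.
So round 2 reads: 3 5 1 2 4.

3 5 1 2 4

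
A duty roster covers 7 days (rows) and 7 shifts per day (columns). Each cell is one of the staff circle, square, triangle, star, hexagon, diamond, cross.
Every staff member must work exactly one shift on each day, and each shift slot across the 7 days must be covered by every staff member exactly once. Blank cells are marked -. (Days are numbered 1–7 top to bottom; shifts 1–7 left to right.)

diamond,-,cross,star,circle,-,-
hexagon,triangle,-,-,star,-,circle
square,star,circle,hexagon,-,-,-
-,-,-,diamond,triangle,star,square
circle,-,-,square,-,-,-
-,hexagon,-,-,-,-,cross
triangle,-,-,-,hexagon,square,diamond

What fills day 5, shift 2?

diamond

Day 1, shift 2: day 1 has {circle, star, diamond, cross} and shift 2 has {triangle, star, hexagon}, leaving only square.
Day 2, shift 4: day 2 has {circle, triangle, star, hexagon} and shift 4 has {square, star, hexagon, diamond}, leaving only cross.
Day 2, shift 6: day 2 has {circle, triangle, star, hexagon, cross} and shift 6 has {square, star}, leaving only diamond.
Day 2, shift 3: day 2 has {circle, triangle, star, hexagon, diamond, cross} and shift 3 has {circle, cross}, leaving only square.
Day 3, shift 7: day 3 has {circle, square, star, hexagon} and shift 7 has {circle, square, diamond, cross}, leaving only triangle.
Day 1, shift 7: day 1 has {circle, square, star, diamond, cross} and shift 7 has {circle, square, triangle, diamond, cross}, leaving only hexagon.
Day 1, shift 6: day 1 has {circle, square, star, hexagon, diamond, cross} and shift 6 has {square, star, diamond}, leaving only triangle.
Day 3, shift 6: day 3 has {circle, square, triangle, star, hexagon} and shift 6 has {square, triangle, star, diamond}, leaving only cross.
Day 3, shift 5: day 3 has {circle, square, triangle, star, hexagon, cross} and shift 5 has {circle, triangle, star, hexagon}, leaving only diamond.
Day 4, shift 1: day 4 has {square, triangle, star, diamond} and shift 1 has {circle, square, triangle, hexagon, diamond}, leaving only cross.
Day 4, shift 2: day 4 has {square, triangle, star, diamond, cross} and shift 2 has {square, triangle, star, hexagon}, leaving only circle.
Day 4, shift 3: day 4 has {circle, square, triangle, star, diamond, cross} and shift 3 has {circle, square, cross}, leaving only hexagon.
Day 5, shift 5: day 5 has {circle, square} and shift 5 has {circle, triangle, star, hexagon, diamond}, leaving only cross.
Day 5 already has {circle, square, cross} and shift 2 already has {circle, square, triangle, star, hexagon}, so day 5, shift 2 must be diamond.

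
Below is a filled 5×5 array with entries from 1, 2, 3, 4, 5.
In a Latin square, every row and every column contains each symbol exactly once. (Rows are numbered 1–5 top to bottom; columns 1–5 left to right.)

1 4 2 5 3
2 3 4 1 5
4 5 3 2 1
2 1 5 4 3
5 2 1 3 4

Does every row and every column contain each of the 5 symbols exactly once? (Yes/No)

Every row is a permutation, but column 5 contains 3 twice (at rows 1 and 4).

No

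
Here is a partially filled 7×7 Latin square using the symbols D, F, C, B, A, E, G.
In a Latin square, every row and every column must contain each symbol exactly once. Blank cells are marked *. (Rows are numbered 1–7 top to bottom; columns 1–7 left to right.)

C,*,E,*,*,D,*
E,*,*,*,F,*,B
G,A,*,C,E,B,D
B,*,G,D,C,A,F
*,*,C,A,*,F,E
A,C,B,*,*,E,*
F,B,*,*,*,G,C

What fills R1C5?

Row 2, column 4: row 2 has {F, B, E} and column 4 has {D, C, A}, leaving only G.
Row 2, column 2: row 2 has {F, B, E, G} and column 2 has {C, B, A}, leaving only D.
Row 2, column 3: row 2 has {D, F, B, E, G} and column 3 has {C, B, E, G}, leaving only A.
Row 2, column 6: row 2 has {D, F, B, A, E, G} and column 6 has {D, F, B, A, E, G}, leaving only C.
Row 3, column 3: row 3 has {D, C, B, A, E, G} and column 3 has {C, B, A, E, G}, leaving only F.
Row 4, column 2: row 4 has {D, F, C, B, A, G} and column 2 has {D, C, B, A}, leaving only E.
Row 5, column 1: row 5 has {F, C, A, E} and column 1 has {F, C, B, A, E, G}, leaving only D.
Row 5, column 2: row 5 has {D, F, C, A, E} and column 2 has {D, C, B, A, E}, leaving only G.
Row 1, column 2: row 1 has {D, C, E} and column 2 has {D, C, B, A, E, G}, leaving only F.
Row 1, column 4: row 1 has {D, F, C, E} and column 4 has {D, C, A, G}, leaving only B.
Row 5, column 5: row 5 has {D, F, C, A, E, G} and column 5 has {F, C, E}, leaving only B.
Row 6, column 4: row 6 has {C, B, A, E} and column 4 has {D, C, B, A, G}, leaving only F.
Row 6, column 7: row 6 has {F, C, B, A, E} and column 7 has {D, F, C, B, E}, leaving only G.
Row 1, column 7: row 1 has {D, F, C, B, E} and column 7 has {D, F, C, B, E, G}, leaving only A.
Row 1 already has {D, F, C, B, A, E} and column 5 already has {F, C, B, E}, so row 1, column 5 must be G.

G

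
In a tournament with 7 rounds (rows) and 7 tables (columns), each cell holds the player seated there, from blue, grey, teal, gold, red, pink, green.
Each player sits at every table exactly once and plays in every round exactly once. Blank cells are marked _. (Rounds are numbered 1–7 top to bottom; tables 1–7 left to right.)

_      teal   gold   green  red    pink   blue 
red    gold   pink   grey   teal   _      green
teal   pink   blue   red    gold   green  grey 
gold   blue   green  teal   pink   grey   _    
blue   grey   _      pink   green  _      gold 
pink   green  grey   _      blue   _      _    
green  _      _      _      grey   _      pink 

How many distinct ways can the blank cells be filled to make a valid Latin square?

Round 1, table 1: eliminating its round and table leaves {grey}.
Round 2, table 6: eliminating its round and table leaves {blue}.
Round 4, table 7: eliminating its round and table leaves {red}.
Round 5, table 3: eliminating its round and table leaves {teal, red}.
Round 5, table 6: eliminating its round and table leaves {teal, red}.
Round 6, table 4: eliminating its round and table leaves {gold}.
Round 6, table 6: eliminating its round and table leaves {teal, gold, red}.
Round 6, table 7: eliminating its round and table leaves {teal, red}.
Round 7, table 2: eliminating its round and table leaves {red}.
Round 7, table 3: eliminating its round and table leaves {teal, red}.
Round 7, table 4: eliminating its round and table leaves {blue, gold}.
Round 7, table 6: eliminating its round and table leaves {blue, teal, gold, red}.
Only one assignment across all blanks avoids any round or table repeat, giving 1 completion.

1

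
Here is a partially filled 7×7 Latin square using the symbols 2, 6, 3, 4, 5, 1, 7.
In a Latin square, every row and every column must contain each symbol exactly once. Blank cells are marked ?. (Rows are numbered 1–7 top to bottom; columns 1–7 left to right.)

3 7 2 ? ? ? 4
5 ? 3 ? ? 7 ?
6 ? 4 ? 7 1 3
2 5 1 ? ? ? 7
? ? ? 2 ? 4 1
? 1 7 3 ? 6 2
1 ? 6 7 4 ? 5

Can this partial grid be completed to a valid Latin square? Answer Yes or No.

Yes

No row or column among the givens repeats a symbol, and propagating forced cells runs into no contradiction.
One valid completion exists (for instance, 3 7 2 6 1 5 4 / 5 4 3 1 2 7 6 / 6 2 4 5 7 1 3 / 2 5 1 4 6 3 7 / 7 6 5 2 3 4 1 / 4 1 7 3 5 6 2 / 1 3 6 7 4 2 5).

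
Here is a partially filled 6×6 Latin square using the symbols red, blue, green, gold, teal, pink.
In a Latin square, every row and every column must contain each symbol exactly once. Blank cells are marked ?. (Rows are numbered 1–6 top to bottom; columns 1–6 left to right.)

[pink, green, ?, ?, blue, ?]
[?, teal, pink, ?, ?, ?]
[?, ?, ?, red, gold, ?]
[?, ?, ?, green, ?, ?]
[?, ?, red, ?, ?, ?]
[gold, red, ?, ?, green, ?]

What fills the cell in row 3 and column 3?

green

Row 2, column 5: row 2 has {teal, pink} and column 5 has {blue, green, gold}, leaving only red.
Row 3, column 3 is narrowed to {blue, green, teal}.
If it were blue, then row 4, column 3 would be left with no valid symbol.
If it were teal, then row 6, column 3 would be left with no valid symbol.
So row 3, column 3 must be green.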